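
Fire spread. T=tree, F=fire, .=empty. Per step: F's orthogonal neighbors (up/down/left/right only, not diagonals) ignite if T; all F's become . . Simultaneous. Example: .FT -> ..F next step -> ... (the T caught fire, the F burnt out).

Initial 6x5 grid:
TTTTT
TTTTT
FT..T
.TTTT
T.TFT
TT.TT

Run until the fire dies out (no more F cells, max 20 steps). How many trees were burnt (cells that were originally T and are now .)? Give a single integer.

Answer: 20

Derivation:
Step 1: +6 fires, +2 burnt (F count now 6)
Step 2: +6 fires, +6 burnt (F count now 6)
Step 3: +3 fires, +6 burnt (F count now 3)
Step 4: +3 fires, +3 burnt (F count now 3)
Step 5: +2 fires, +3 burnt (F count now 2)
Step 6: +0 fires, +2 burnt (F count now 0)
Fire out after step 6
Initially T: 23, now '.': 27
Total burnt (originally-T cells now '.'): 20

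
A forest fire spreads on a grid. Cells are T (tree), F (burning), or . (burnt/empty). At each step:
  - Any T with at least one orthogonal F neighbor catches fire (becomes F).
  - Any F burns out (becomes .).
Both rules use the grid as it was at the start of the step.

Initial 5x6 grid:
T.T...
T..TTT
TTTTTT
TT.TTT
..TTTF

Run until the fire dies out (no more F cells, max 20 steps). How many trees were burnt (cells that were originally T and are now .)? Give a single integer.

Step 1: +2 fires, +1 burnt (F count now 2)
Step 2: +3 fires, +2 burnt (F count now 3)
Step 3: +4 fires, +3 burnt (F count now 4)
Step 4: +2 fires, +4 burnt (F count now 2)
Step 5: +2 fires, +2 burnt (F count now 2)
Step 6: +1 fires, +2 burnt (F count now 1)
Step 7: +2 fires, +1 burnt (F count now 2)
Step 8: +2 fires, +2 burnt (F count now 2)
Step 9: +1 fires, +2 burnt (F count now 1)
Step 10: +0 fires, +1 burnt (F count now 0)
Fire out after step 10
Initially T: 20, now '.': 29
Total burnt (originally-T cells now '.'): 19

Answer: 19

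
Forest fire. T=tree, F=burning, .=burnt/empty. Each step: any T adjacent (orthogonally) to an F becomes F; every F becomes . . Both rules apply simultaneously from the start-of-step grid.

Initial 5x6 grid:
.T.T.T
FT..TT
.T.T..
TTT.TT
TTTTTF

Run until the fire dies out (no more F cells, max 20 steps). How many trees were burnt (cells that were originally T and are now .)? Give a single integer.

Step 1: +3 fires, +2 burnt (F count now 3)
Step 2: +4 fires, +3 burnt (F count now 4)
Step 3: +2 fires, +4 burnt (F count now 2)
Step 4: +3 fires, +2 burnt (F count now 3)
Step 5: +1 fires, +3 burnt (F count now 1)
Step 6: +0 fires, +1 burnt (F count now 0)
Fire out after step 6
Initially T: 18, now '.': 25
Total burnt (originally-T cells now '.'): 13

Answer: 13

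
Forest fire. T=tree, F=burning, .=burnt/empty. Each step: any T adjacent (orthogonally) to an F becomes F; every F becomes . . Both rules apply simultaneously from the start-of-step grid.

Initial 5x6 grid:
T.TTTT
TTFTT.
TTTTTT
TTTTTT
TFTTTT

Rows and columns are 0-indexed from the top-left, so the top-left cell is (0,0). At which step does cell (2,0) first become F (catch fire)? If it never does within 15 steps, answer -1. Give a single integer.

Step 1: cell (2,0)='T' (+7 fires, +2 burnt)
Step 2: cell (2,0)='T' (+8 fires, +7 burnt)
Step 3: cell (2,0)='F' (+6 fires, +8 burnt)
  -> target ignites at step 3
Step 4: cell (2,0)='.' (+4 fires, +6 burnt)
Step 5: cell (2,0)='.' (+1 fires, +4 burnt)
Step 6: cell (2,0)='.' (+0 fires, +1 burnt)
  fire out at step 6

3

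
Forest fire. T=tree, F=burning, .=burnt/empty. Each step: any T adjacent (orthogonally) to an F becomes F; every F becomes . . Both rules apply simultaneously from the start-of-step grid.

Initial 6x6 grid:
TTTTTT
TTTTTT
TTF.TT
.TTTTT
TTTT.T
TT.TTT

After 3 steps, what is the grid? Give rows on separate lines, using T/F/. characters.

Step 1: 3 trees catch fire, 1 burn out
  TTTTTT
  TTFTTT
  TF..TT
  .TFTTT
  TTTT.T
  TT.TTT
Step 2: 7 trees catch fire, 3 burn out
  TTFTTT
  TF.FTT
  F...TT
  .F.FTT
  TTFT.T
  TT.TTT
Step 3: 7 trees catch fire, 7 burn out
  TF.FTT
  F...FT
  ....TT
  ....FT
  TF.F.T
  TT.TTT

TF.FTT
F...FT
....TT
....FT
TF.F.T
TT.TTT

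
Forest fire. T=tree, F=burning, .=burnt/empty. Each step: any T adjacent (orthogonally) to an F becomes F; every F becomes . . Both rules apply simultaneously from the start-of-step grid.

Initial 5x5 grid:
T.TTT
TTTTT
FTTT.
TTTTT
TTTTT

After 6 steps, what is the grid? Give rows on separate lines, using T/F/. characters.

Step 1: 3 trees catch fire, 1 burn out
  T.TTT
  FTTTT
  .FTT.
  FTTTT
  TTTTT
Step 2: 5 trees catch fire, 3 burn out
  F.TTT
  .FTTT
  ..FT.
  .FTTT
  FTTTT
Step 3: 4 trees catch fire, 5 burn out
  ..TTT
  ..FTT
  ...F.
  ..FTT
  .FTTT
Step 4: 4 trees catch fire, 4 burn out
  ..FTT
  ...FT
  .....
  ...FT
  ..FTT
Step 5: 4 trees catch fire, 4 burn out
  ...FT
  ....F
  .....
  ....F
  ...FT
Step 6: 2 trees catch fire, 4 burn out
  ....F
  .....
  .....
  .....
  ....F

....F
.....
.....
.....
....F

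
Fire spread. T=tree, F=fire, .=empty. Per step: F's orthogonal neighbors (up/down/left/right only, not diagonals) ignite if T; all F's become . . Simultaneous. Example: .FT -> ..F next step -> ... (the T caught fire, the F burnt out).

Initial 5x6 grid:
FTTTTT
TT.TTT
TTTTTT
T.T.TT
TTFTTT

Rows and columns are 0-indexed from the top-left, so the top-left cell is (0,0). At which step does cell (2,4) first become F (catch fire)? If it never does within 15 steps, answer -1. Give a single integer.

Step 1: cell (2,4)='T' (+5 fires, +2 burnt)
Step 2: cell (2,4)='T' (+6 fires, +5 burnt)
Step 3: cell (2,4)='T' (+6 fires, +6 burnt)
Step 4: cell (2,4)='F' (+4 fires, +6 burnt)
  -> target ignites at step 4
Step 5: cell (2,4)='.' (+3 fires, +4 burnt)
Step 6: cell (2,4)='.' (+1 fires, +3 burnt)
Step 7: cell (2,4)='.' (+0 fires, +1 burnt)
  fire out at step 7

4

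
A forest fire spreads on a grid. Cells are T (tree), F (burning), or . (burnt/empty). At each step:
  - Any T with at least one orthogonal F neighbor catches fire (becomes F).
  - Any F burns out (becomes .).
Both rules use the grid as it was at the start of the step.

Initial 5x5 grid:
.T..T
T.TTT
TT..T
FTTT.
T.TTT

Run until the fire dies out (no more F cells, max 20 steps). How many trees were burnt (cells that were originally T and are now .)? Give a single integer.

Answer: 10

Derivation:
Step 1: +3 fires, +1 burnt (F count now 3)
Step 2: +3 fires, +3 burnt (F count now 3)
Step 3: +2 fires, +3 burnt (F count now 2)
Step 4: +1 fires, +2 burnt (F count now 1)
Step 5: +1 fires, +1 burnt (F count now 1)
Step 6: +0 fires, +1 burnt (F count now 0)
Fire out after step 6
Initially T: 16, now '.': 19
Total burnt (originally-T cells now '.'): 10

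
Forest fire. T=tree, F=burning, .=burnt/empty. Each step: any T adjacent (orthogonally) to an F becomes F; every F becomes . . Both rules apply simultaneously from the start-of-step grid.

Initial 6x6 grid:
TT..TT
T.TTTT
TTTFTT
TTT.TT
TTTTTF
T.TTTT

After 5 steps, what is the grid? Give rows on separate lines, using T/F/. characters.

Step 1: 6 trees catch fire, 2 burn out
  TT..TT
  T.TFTT
  TTF.FT
  TTT.TF
  TTTTF.
  T.TTTF
Step 2: 8 trees catch fire, 6 burn out
  TT..TT
  T.F.FT
  TF...F
  TTF.F.
  TTTF..
  T.TTF.
Step 3: 6 trees catch fire, 8 burn out
  TT..FT
  T....F
  F.....
  TF....
  TTF...
  T.TF..
Step 4: 5 trees catch fire, 6 burn out
  TT...F
  F.....
  ......
  F.....
  TF....
  T.F...
Step 5: 2 trees catch fire, 5 burn out
  FT....
  ......
  ......
  ......
  F.....
  T.....

FT....
......
......
......
F.....
T.....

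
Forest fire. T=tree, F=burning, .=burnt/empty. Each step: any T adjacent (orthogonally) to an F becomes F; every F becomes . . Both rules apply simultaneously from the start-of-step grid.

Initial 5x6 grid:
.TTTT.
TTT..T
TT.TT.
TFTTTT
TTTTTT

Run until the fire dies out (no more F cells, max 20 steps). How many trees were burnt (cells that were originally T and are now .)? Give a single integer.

Answer: 22

Derivation:
Step 1: +4 fires, +1 burnt (F count now 4)
Step 2: +5 fires, +4 burnt (F count now 5)
Step 3: +6 fires, +5 burnt (F count now 6)
Step 4: +4 fires, +6 burnt (F count now 4)
Step 5: +2 fires, +4 burnt (F count now 2)
Step 6: +1 fires, +2 burnt (F count now 1)
Step 7: +0 fires, +1 burnt (F count now 0)
Fire out after step 7
Initially T: 23, now '.': 29
Total burnt (originally-T cells now '.'): 22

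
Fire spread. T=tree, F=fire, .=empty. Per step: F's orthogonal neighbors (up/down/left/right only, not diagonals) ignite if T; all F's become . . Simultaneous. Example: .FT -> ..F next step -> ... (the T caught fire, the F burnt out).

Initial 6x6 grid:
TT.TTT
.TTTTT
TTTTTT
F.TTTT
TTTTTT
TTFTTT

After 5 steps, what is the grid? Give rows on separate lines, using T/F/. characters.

Step 1: 5 trees catch fire, 2 burn out
  TT.TTT
  .TTTTT
  FTTTTT
  ..TTTT
  FTFTTT
  TF.FTT
Step 2: 6 trees catch fire, 5 burn out
  TT.TTT
  .TTTTT
  .FTTTT
  ..FTTT
  .F.FTT
  F...FT
Step 3: 5 trees catch fire, 6 burn out
  TT.TTT
  .FTTTT
  ..FTTT
  ...FTT
  ....FT
  .....F
Step 4: 5 trees catch fire, 5 burn out
  TF.TTT
  ..FTTT
  ...FTT
  ....FT
  .....F
  ......
Step 5: 4 trees catch fire, 5 burn out
  F..TTT
  ...FTT
  ....FT
  .....F
  ......
  ......

F..TTT
...FTT
....FT
.....F
......
......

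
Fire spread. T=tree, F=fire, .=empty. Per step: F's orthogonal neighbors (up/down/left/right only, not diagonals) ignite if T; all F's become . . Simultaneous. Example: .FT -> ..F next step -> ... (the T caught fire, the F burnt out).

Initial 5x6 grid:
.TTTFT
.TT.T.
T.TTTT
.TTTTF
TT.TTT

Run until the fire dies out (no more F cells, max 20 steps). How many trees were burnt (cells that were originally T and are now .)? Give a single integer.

Step 1: +6 fires, +2 burnt (F count now 6)
Step 2: +4 fires, +6 burnt (F count now 4)
Step 3: +5 fires, +4 burnt (F count now 5)
Step 4: +3 fires, +5 burnt (F count now 3)
Step 5: +1 fires, +3 burnt (F count now 1)
Step 6: +1 fires, +1 burnt (F count now 1)
Step 7: +0 fires, +1 burnt (F count now 0)
Fire out after step 7
Initially T: 21, now '.': 29
Total burnt (originally-T cells now '.'): 20

Answer: 20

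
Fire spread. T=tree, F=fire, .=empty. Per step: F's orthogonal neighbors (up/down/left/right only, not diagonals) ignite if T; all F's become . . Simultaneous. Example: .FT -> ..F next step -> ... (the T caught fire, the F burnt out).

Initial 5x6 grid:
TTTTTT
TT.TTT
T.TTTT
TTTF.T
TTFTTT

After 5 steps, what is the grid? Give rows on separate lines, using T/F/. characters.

Step 1: 4 trees catch fire, 2 burn out
  TTTTTT
  TT.TTT
  T.TFTT
  TTF..T
  TF.FTT
Step 2: 6 trees catch fire, 4 burn out
  TTTTTT
  TT.FTT
  T.F.FT
  TF...T
  F...FT
Step 3: 5 trees catch fire, 6 burn out
  TTTFTT
  TT..FT
  T....F
  F....T
  .....F
Step 4: 5 trees catch fire, 5 burn out
  TTF.FT
  TT...F
  F.....
  .....F
  ......
Step 5: 3 trees catch fire, 5 burn out
  TF...F
  FT....
  ......
  ......
  ......

TF...F
FT....
......
......
......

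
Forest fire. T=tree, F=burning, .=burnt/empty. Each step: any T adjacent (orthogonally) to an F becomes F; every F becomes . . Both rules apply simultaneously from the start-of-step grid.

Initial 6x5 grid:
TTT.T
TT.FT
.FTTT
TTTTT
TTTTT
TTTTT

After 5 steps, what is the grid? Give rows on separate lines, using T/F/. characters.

Step 1: 5 trees catch fire, 2 burn out
  TTT.T
  TF..F
  ..FFT
  TFTTT
  TTTTT
  TTTTT
Step 2: 8 trees catch fire, 5 burn out
  TFT.F
  F....
  ....F
  F.FFT
  TFTTT
  TTTTT
Step 3: 7 trees catch fire, 8 burn out
  F.F..
  .....
  .....
  ....F
  F.FFT
  TFTTT
Step 4: 4 trees catch fire, 7 burn out
  .....
  .....
  .....
  .....
  ....F
  F.FFT
Step 5: 1 trees catch fire, 4 burn out
  .....
  .....
  .....
  .....
  .....
  ....F

.....
.....
.....
.....
.....
....F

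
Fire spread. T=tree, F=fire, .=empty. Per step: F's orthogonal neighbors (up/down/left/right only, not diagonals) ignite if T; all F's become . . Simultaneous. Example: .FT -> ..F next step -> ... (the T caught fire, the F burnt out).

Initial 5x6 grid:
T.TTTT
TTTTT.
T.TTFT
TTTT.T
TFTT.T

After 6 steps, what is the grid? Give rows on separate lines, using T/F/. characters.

Step 1: 6 trees catch fire, 2 burn out
  T.TTTT
  TTTTF.
  T.TF.F
  TFTT.T
  F.FT.T
Step 2: 8 trees catch fire, 6 burn out
  T.TTFT
  TTTF..
  T.F...
  F.FF.F
  ...F.T
Step 3: 5 trees catch fire, 8 burn out
  T.TF.F
  TTF...
  F.....
  ......
  .....F
Step 4: 3 trees catch fire, 5 burn out
  T.F...
  FF....
  ......
  ......
  ......
Step 5: 1 trees catch fire, 3 burn out
  F.....
  ......
  ......
  ......
  ......
Step 6: 0 trees catch fire, 1 burn out
  ......
  ......
  ......
  ......
  ......

......
......
......
......
......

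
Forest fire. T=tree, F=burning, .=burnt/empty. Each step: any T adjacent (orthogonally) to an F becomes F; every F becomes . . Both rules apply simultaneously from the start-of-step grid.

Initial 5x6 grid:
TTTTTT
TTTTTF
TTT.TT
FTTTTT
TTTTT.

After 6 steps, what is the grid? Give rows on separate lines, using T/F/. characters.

Step 1: 6 trees catch fire, 2 burn out
  TTTTTF
  TTTTF.
  FTT.TF
  .FTTTT
  FTTTT.
Step 2: 8 trees catch fire, 6 burn out
  TTTTF.
  FTTF..
  .FT.F.
  ..FTTF
  .FTTT.
Step 3: 8 trees catch fire, 8 burn out
  FTTF..
  .FF...
  ..F...
  ...FF.
  ..FTT.
Step 4: 4 trees catch fire, 8 burn out
  .FF...
  ......
  ......
  ......
  ...FF.
Step 5: 0 trees catch fire, 4 burn out
  ......
  ......
  ......
  ......
  ......
Step 6: 0 trees catch fire, 0 burn out
  ......
  ......
  ......
  ......
  ......

......
......
......
......
......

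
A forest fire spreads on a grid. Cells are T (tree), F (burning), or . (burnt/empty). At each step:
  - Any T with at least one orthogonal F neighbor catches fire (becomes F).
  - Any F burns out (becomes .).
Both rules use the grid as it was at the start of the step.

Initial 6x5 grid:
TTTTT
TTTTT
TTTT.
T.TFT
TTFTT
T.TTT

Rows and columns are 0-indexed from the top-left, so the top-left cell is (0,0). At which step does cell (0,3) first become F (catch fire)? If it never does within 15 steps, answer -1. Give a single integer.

Step 1: cell (0,3)='T' (+6 fires, +2 burnt)
Step 2: cell (0,3)='T' (+5 fires, +6 burnt)
Step 3: cell (0,3)='F' (+7 fires, +5 burnt)
  -> target ignites at step 3
Step 4: cell (0,3)='.' (+4 fires, +7 burnt)
Step 5: cell (0,3)='.' (+2 fires, +4 burnt)
Step 6: cell (0,3)='.' (+1 fires, +2 burnt)
Step 7: cell (0,3)='.' (+0 fires, +1 burnt)
  fire out at step 7

3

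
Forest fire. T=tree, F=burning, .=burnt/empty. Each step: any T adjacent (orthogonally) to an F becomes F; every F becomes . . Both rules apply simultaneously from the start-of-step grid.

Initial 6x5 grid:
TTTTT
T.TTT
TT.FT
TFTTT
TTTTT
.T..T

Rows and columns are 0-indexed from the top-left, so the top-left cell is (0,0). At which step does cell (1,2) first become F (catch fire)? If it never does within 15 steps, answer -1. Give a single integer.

Step 1: cell (1,2)='T' (+7 fires, +2 burnt)
Step 2: cell (1,2)='F' (+9 fires, +7 burnt)
  -> target ignites at step 2
Step 3: cell (1,2)='.' (+4 fires, +9 burnt)
Step 4: cell (1,2)='.' (+3 fires, +4 burnt)
Step 5: cell (1,2)='.' (+0 fires, +3 burnt)
  fire out at step 5

2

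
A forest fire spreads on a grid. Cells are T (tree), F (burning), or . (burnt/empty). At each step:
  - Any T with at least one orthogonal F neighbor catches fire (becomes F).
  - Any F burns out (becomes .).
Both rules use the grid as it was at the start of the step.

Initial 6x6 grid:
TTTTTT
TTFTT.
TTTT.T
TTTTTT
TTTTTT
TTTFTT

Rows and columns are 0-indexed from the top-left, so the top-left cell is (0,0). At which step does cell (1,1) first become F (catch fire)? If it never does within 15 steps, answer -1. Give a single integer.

Step 1: cell (1,1)='F' (+7 fires, +2 burnt)
  -> target ignites at step 1
Step 2: cell (1,1)='.' (+12 fires, +7 burnt)
Step 3: cell (1,1)='.' (+8 fires, +12 burnt)
Step 4: cell (1,1)='.' (+4 fires, +8 burnt)
Step 5: cell (1,1)='.' (+1 fires, +4 burnt)
Step 6: cell (1,1)='.' (+0 fires, +1 burnt)
  fire out at step 6

1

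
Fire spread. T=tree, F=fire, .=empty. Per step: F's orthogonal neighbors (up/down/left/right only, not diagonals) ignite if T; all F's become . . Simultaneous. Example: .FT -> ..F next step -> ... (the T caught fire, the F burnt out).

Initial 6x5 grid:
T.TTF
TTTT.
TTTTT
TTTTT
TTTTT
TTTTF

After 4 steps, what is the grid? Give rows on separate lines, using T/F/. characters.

Step 1: 3 trees catch fire, 2 burn out
  T.TF.
  TTTT.
  TTTTT
  TTTTT
  TTTTF
  TTTF.
Step 2: 5 trees catch fire, 3 burn out
  T.F..
  TTTF.
  TTTTT
  TTTTF
  TTTF.
  TTF..
Step 3: 6 trees catch fire, 5 burn out
  T....
  TTF..
  TTTFF
  TTTF.
  TTF..
  TF...
Step 4: 5 trees catch fire, 6 burn out
  T....
  TF...
  TTF..
  TTF..
  TF...
  F....

T....
TF...
TTF..
TTF..
TF...
F....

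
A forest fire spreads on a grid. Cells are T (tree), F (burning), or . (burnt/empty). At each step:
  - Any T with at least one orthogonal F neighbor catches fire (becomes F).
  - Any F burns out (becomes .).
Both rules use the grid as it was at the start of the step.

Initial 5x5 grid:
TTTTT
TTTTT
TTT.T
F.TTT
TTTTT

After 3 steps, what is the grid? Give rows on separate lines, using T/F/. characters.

Step 1: 2 trees catch fire, 1 burn out
  TTTTT
  TTTTT
  FTT.T
  ..TTT
  FTTTT
Step 2: 3 trees catch fire, 2 burn out
  TTTTT
  FTTTT
  .FT.T
  ..TTT
  .FTTT
Step 3: 4 trees catch fire, 3 burn out
  FTTTT
  .FTTT
  ..F.T
  ..TTT
  ..FTT

FTTTT
.FTTT
..F.T
..TTT
..FTT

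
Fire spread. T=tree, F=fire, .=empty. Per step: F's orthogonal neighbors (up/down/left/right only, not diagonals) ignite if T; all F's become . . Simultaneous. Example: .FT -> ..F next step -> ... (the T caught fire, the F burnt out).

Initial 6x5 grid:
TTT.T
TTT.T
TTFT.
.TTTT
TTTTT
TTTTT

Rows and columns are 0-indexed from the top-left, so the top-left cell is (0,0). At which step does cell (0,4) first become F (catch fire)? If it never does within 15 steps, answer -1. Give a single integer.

Step 1: cell (0,4)='T' (+4 fires, +1 burnt)
Step 2: cell (0,4)='T' (+6 fires, +4 burnt)
Step 3: cell (0,4)='T' (+6 fires, +6 burnt)
Step 4: cell (0,4)='T' (+5 fires, +6 burnt)
Step 5: cell (0,4)='T' (+2 fires, +5 burnt)
Step 6: cell (0,4)='T' (+0 fires, +2 burnt)
  fire out at step 6
Target never catches fire within 15 steps

-1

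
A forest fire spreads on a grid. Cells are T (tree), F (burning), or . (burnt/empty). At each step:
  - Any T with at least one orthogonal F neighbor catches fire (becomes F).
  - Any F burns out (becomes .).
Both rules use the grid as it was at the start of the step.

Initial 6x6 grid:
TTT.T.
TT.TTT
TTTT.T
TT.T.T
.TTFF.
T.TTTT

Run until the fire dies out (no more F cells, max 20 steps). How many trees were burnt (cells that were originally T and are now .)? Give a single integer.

Answer: 24

Derivation:
Step 1: +4 fires, +2 burnt (F count now 4)
Step 2: +4 fires, +4 burnt (F count now 4)
Step 3: +3 fires, +4 burnt (F count now 3)
Step 4: +3 fires, +3 burnt (F count now 3)
Step 5: +4 fires, +3 burnt (F count now 4)
Step 6: +3 fires, +4 burnt (F count now 3)
Step 7: +3 fires, +3 burnt (F count now 3)
Step 8: +0 fires, +3 burnt (F count now 0)
Fire out after step 8
Initially T: 25, now '.': 35
Total burnt (originally-T cells now '.'): 24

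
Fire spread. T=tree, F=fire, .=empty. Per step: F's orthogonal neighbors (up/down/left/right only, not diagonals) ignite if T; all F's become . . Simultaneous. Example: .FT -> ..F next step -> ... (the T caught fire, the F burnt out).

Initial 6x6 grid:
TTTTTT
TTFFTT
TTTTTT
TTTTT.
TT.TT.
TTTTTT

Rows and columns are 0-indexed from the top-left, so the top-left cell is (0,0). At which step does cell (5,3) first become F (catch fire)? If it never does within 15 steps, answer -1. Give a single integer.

Step 1: cell (5,3)='T' (+6 fires, +2 burnt)
Step 2: cell (5,3)='T' (+8 fires, +6 burnt)
Step 3: cell (5,3)='T' (+7 fires, +8 burnt)
Step 4: cell (5,3)='F' (+4 fires, +7 burnt)
  -> target ignites at step 4
Step 5: cell (5,3)='.' (+4 fires, +4 burnt)
Step 6: cell (5,3)='.' (+2 fires, +4 burnt)
Step 7: cell (5,3)='.' (+0 fires, +2 burnt)
  fire out at step 7

4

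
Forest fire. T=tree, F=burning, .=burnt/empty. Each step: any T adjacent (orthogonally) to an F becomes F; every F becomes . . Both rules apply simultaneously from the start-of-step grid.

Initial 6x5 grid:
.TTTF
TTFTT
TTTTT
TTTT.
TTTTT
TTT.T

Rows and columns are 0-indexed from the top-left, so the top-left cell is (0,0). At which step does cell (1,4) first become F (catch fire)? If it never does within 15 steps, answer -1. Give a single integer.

Step 1: cell (1,4)='F' (+6 fires, +2 burnt)
  -> target ignites at step 1
Step 2: cell (1,4)='.' (+6 fires, +6 burnt)
Step 3: cell (1,4)='.' (+4 fires, +6 burnt)
Step 4: cell (1,4)='.' (+4 fires, +4 burnt)
Step 5: cell (1,4)='.' (+3 fires, +4 burnt)
Step 6: cell (1,4)='.' (+2 fires, +3 burnt)
Step 7: cell (1,4)='.' (+0 fires, +2 burnt)
  fire out at step 7

1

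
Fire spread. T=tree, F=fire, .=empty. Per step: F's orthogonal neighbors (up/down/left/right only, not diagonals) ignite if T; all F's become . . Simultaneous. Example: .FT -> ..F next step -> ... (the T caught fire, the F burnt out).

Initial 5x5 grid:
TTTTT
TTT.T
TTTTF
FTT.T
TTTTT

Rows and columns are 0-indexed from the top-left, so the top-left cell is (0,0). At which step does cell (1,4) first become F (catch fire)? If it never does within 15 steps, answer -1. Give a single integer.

Step 1: cell (1,4)='F' (+6 fires, +2 burnt)
  -> target ignites at step 1
Step 2: cell (1,4)='.' (+7 fires, +6 burnt)
Step 3: cell (1,4)='.' (+6 fires, +7 burnt)
Step 4: cell (1,4)='.' (+2 fires, +6 burnt)
Step 5: cell (1,4)='.' (+0 fires, +2 burnt)
  fire out at step 5

1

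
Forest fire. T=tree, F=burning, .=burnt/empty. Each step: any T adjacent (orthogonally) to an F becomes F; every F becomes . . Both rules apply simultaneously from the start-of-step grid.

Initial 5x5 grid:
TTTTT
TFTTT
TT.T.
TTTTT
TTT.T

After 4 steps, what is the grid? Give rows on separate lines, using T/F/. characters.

Step 1: 4 trees catch fire, 1 burn out
  TFTTT
  F.FTT
  TF.T.
  TTTTT
  TTT.T
Step 2: 5 trees catch fire, 4 burn out
  F.FTT
  ...FT
  F..T.
  TFTTT
  TTT.T
Step 3: 6 trees catch fire, 5 burn out
  ...FT
  ....F
  ...F.
  F.FTT
  TFT.T
Step 4: 4 trees catch fire, 6 burn out
  ....F
  .....
  .....
  ...FT
  F.F.T

....F
.....
.....
...FT
F.F.T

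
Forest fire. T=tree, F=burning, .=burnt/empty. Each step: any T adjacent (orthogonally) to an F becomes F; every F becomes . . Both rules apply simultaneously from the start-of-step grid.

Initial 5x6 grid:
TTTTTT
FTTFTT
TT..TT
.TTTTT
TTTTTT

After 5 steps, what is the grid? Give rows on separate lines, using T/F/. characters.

Step 1: 6 trees catch fire, 2 burn out
  FTTFTT
  .FF.FT
  FT..TT
  .TTTTT
  TTTTTT
Step 2: 6 trees catch fire, 6 burn out
  .FF.FT
  .....F
  .F..FT
  .TTTTT
  TTTTTT
Step 3: 4 trees catch fire, 6 burn out
  .....F
  ......
  .....F
  .FTTFT
  TTTTTT
Step 4: 5 trees catch fire, 4 burn out
  ......
  ......
  ......
  ..FF.F
  TFTTFT
Step 5: 4 trees catch fire, 5 burn out
  ......
  ......
  ......
  ......
  F.FF.F

......
......
......
......
F.FF.F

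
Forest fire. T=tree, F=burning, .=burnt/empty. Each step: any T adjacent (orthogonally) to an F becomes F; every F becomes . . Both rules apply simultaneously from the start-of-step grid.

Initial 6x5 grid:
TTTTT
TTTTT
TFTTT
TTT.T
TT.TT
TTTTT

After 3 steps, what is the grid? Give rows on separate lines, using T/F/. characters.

Step 1: 4 trees catch fire, 1 burn out
  TTTTT
  TFTTT
  F.FTT
  TFT.T
  TT.TT
  TTTTT
Step 2: 7 trees catch fire, 4 burn out
  TFTTT
  F.FTT
  ...FT
  F.F.T
  TF.TT
  TTTTT
Step 3: 6 trees catch fire, 7 burn out
  F.FTT
  ...FT
  ....F
  ....T
  F..TT
  TFTTT

F.FTT
...FT
....F
....T
F..TT
TFTTT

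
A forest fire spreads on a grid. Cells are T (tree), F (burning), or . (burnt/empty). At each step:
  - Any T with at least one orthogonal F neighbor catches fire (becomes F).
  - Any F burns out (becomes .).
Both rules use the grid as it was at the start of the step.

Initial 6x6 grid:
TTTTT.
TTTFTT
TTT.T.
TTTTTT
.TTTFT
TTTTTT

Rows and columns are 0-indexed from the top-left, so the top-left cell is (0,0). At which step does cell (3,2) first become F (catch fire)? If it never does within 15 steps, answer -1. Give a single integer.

Step 1: cell (3,2)='T' (+7 fires, +2 burnt)
Step 2: cell (3,2)='T' (+11 fires, +7 burnt)
Step 3: cell (3,2)='F' (+6 fires, +11 burnt)
  -> target ignites at step 3
Step 4: cell (3,2)='.' (+4 fires, +6 burnt)
Step 5: cell (3,2)='.' (+2 fires, +4 burnt)
Step 6: cell (3,2)='.' (+0 fires, +2 burnt)
  fire out at step 6

3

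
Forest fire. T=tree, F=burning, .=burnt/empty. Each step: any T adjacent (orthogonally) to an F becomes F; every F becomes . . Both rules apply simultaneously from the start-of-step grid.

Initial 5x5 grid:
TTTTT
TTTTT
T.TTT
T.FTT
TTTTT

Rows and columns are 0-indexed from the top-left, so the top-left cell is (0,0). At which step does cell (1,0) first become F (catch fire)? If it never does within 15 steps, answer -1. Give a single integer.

Step 1: cell (1,0)='T' (+3 fires, +1 burnt)
Step 2: cell (1,0)='T' (+5 fires, +3 burnt)
Step 3: cell (1,0)='T' (+6 fires, +5 burnt)
Step 4: cell (1,0)='F' (+5 fires, +6 burnt)
  -> target ignites at step 4
Step 5: cell (1,0)='.' (+3 fires, +5 burnt)
Step 6: cell (1,0)='.' (+0 fires, +3 burnt)
  fire out at step 6

4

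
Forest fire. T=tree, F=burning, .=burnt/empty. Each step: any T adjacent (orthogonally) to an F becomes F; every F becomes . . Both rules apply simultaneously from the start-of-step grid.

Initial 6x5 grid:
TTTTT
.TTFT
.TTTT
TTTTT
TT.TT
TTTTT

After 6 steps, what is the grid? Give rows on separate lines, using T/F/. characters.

Step 1: 4 trees catch fire, 1 burn out
  TTTFT
  .TF.F
  .TTFT
  TTTTT
  TT.TT
  TTTTT
Step 2: 6 trees catch fire, 4 burn out
  TTF.F
  .F...
  .TF.F
  TTTFT
  TT.TT
  TTTTT
Step 3: 5 trees catch fire, 6 burn out
  TF...
  .....
  .F...
  TTF.F
  TT.FT
  TTTTT
Step 4: 4 trees catch fire, 5 burn out
  F....
  .....
  .....
  TF...
  TT..F
  TTTFT
Step 5: 4 trees catch fire, 4 burn out
  .....
  .....
  .....
  F....
  TF...
  TTF.F
Step 6: 2 trees catch fire, 4 burn out
  .....
  .....
  .....
  .....
  F....
  TF...

.....
.....
.....
.....
F....
TF...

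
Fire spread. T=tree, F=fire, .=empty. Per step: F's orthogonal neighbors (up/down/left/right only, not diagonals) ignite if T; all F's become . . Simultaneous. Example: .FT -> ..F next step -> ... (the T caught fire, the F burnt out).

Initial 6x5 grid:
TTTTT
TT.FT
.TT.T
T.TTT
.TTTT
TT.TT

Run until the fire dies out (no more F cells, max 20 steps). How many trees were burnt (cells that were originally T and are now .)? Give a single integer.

Step 1: +2 fires, +1 burnt (F count now 2)
Step 2: +3 fires, +2 burnt (F count now 3)
Step 3: +2 fires, +3 burnt (F count now 2)
Step 4: +4 fires, +2 burnt (F count now 4)
Step 5: +5 fires, +4 burnt (F count now 5)
Step 6: +3 fires, +5 burnt (F count now 3)
Step 7: +1 fires, +3 burnt (F count now 1)
Step 8: +1 fires, +1 burnt (F count now 1)
Step 9: +1 fires, +1 burnt (F count now 1)
Step 10: +0 fires, +1 burnt (F count now 0)
Fire out after step 10
Initially T: 23, now '.': 29
Total burnt (originally-T cells now '.'): 22

Answer: 22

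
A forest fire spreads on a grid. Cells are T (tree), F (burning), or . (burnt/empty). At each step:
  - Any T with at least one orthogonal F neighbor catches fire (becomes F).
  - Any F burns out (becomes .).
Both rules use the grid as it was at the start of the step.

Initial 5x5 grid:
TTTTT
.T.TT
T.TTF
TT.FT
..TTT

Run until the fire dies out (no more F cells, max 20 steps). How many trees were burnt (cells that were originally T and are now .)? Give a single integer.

Step 1: +4 fires, +2 burnt (F count now 4)
Step 2: +5 fires, +4 burnt (F count now 5)
Step 3: +1 fires, +5 burnt (F count now 1)
Step 4: +1 fires, +1 burnt (F count now 1)
Step 5: +1 fires, +1 burnt (F count now 1)
Step 6: +2 fires, +1 burnt (F count now 2)
Step 7: +0 fires, +2 burnt (F count now 0)
Fire out after step 7
Initially T: 17, now '.': 22
Total burnt (originally-T cells now '.'): 14

Answer: 14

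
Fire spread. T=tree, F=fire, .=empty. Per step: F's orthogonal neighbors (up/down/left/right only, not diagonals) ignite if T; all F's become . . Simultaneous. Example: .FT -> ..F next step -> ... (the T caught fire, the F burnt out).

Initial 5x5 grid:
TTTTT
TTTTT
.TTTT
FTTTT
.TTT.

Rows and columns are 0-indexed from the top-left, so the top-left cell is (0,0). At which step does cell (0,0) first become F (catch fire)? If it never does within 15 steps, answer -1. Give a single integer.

Step 1: cell (0,0)='T' (+1 fires, +1 burnt)
Step 2: cell (0,0)='T' (+3 fires, +1 burnt)
Step 3: cell (0,0)='T' (+4 fires, +3 burnt)
Step 4: cell (0,0)='T' (+6 fires, +4 burnt)
Step 5: cell (0,0)='F' (+4 fires, +6 burnt)
  -> target ignites at step 5
Step 6: cell (0,0)='.' (+2 fires, +4 burnt)
Step 7: cell (0,0)='.' (+1 fires, +2 burnt)
Step 8: cell (0,0)='.' (+0 fires, +1 burnt)
  fire out at step 8

5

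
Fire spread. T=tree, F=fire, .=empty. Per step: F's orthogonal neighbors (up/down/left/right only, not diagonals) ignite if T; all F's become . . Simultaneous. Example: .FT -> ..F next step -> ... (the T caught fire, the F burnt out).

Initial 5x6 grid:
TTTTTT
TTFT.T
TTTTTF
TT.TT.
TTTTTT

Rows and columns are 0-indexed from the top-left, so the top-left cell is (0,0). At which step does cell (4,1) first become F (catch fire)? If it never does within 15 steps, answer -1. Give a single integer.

Step 1: cell (4,1)='T' (+6 fires, +2 burnt)
Step 2: cell (4,1)='T' (+7 fires, +6 burnt)
Step 3: cell (4,1)='T' (+6 fires, +7 burnt)
Step 4: cell (4,1)='F' (+4 fires, +6 burnt)
  -> target ignites at step 4
Step 5: cell (4,1)='.' (+2 fires, +4 burnt)
Step 6: cell (4,1)='.' (+0 fires, +2 burnt)
  fire out at step 6

4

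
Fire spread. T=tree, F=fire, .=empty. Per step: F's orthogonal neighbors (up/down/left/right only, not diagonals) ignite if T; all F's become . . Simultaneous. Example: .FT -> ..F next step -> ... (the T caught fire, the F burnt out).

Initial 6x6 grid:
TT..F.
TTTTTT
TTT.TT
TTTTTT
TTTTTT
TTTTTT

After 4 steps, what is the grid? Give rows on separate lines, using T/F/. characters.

Step 1: 1 trees catch fire, 1 burn out
  TT....
  TTTTFT
  TTT.TT
  TTTTTT
  TTTTTT
  TTTTTT
Step 2: 3 trees catch fire, 1 burn out
  TT....
  TTTF.F
  TTT.FT
  TTTTTT
  TTTTTT
  TTTTTT
Step 3: 3 trees catch fire, 3 burn out
  TT....
  TTF...
  TTT..F
  TTTTFT
  TTTTTT
  TTTTTT
Step 4: 5 trees catch fire, 3 burn out
  TT....
  TF....
  TTF...
  TTTF.F
  TTTTFT
  TTTTTT

TT....
TF....
TTF...
TTTF.F
TTTTFT
TTTTTT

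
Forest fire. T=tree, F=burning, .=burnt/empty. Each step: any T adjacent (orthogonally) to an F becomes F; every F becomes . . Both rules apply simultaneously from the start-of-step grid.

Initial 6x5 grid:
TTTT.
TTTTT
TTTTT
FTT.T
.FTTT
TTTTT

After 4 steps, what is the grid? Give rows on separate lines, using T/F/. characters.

Step 1: 4 trees catch fire, 2 burn out
  TTTT.
  TTTTT
  FTTTT
  .FT.T
  ..FTT
  TFTTT
Step 2: 6 trees catch fire, 4 burn out
  TTTT.
  FTTTT
  .FTTT
  ..F.T
  ...FT
  F.FTT
Step 3: 5 trees catch fire, 6 burn out
  FTTT.
  .FTTT
  ..FTT
  ....T
  ....F
  ...FT
Step 4: 5 trees catch fire, 5 burn out
  .FTT.
  ..FTT
  ...FT
  ....F
  .....
  ....F

.FTT.
..FTT
...FT
....F
.....
....F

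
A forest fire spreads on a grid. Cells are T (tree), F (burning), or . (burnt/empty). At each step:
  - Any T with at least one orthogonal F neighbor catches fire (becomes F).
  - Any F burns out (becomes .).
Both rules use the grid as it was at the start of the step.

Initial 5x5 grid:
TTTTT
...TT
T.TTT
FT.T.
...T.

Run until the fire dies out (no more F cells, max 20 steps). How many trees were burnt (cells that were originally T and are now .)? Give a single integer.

Answer: 2

Derivation:
Step 1: +2 fires, +1 burnt (F count now 2)
Step 2: +0 fires, +2 burnt (F count now 0)
Fire out after step 2
Initially T: 14, now '.': 13
Total burnt (originally-T cells now '.'): 2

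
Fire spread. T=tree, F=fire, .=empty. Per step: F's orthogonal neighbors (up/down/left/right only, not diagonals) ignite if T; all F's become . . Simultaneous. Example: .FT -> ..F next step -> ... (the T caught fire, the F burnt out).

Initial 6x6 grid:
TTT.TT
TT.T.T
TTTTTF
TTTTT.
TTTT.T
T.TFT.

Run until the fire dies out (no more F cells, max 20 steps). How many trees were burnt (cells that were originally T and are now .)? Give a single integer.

Step 1: +5 fires, +2 burnt (F count now 5)
Step 2: +5 fires, +5 burnt (F count now 5)
Step 3: +5 fires, +5 burnt (F count now 5)
Step 4: +3 fires, +5 burnt (F count now 3)
Step 5: +4 fires, +3 burnt (F count now 4)
Step 6: +2 fires, +4 burnt (F count now 2)
Step 7: +2 fires, +2 burnt (F count now 2)
Step 8: +0 fires, +2 burnt (F count now 0)
Fire out after step 8
Initially T: 27, now '.': 35
Total burnt (originally-T cells now '.'): 26

Answer: 26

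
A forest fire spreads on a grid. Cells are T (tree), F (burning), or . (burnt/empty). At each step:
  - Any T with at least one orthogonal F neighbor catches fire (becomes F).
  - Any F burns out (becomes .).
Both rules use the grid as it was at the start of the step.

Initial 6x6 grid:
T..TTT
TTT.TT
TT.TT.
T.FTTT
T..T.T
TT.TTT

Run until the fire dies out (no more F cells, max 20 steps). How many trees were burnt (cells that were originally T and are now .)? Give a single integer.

Step 1: +1 fires, +1 burnt (F count now 1)
Step 2: +3 fires, +1 burnt (F count now 3)
Step 3: +3 fires, +3 burnt (F count now 3)
Step 4: +3 fires, +3 burnt (F count now 3)
Step 5: +3 fires, +3 burnt (F count now 3)
Step 6: +2 fires, +3 burnt (F count now 2)
Step 7: +0 fires, +2 burnt (F count now 0)
Fire out after step 7
Initially T: 25, now '.': 26
Total burnt (originally-T cells now '.'): 15

Answer: 15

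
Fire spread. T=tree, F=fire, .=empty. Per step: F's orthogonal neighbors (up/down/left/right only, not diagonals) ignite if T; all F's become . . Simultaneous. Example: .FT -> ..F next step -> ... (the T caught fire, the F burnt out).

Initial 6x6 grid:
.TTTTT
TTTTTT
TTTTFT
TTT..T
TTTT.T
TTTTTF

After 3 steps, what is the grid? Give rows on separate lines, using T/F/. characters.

Step 1: 5 trees catch fire, 2 burn out
  .TTTTT
  TTTTFT
  TTTF.F
  TTT..T
  TTTT.F
  TTTTF.
Step 2: 6 trees catch fire, 5 burn out
  .TTTFT
  TTTF.F
  TTF...
  TTT..F
  TTTT..
  TTTF..
Step 3: 7 trees catch fire, 6 burn out
  .TTF.F
  TTF...
  TF....
  TTF...
  TTTF..
  TTF...

.TTF.F
TTF...
TF....
TTF...
TTTF..
TTF...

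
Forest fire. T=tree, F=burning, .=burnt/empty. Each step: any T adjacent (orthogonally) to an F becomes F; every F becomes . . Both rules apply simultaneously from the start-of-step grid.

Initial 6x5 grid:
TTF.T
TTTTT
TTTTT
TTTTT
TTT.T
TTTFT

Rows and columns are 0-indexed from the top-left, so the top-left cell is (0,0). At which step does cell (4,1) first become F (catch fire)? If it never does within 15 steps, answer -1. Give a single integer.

Step 1: cell (4,1)='T' (+4 fires, +2 burnt)
Step 2: cell (4,1)='T' (+7 fires, +4 burnt)
Step 3: cell (4,1)='F' (+8 fires, +7 burnt)
  -> target ignites at step 3
Step 4: cell (4,1)='.' (+6 fires, +8 burnt)
Step 5: cell (4,1)='.' (+1 fires, +6 burnt)
Step 6: cell (4,1)='.' (+0 fires, +1 burnt)
  fire out at step 6

3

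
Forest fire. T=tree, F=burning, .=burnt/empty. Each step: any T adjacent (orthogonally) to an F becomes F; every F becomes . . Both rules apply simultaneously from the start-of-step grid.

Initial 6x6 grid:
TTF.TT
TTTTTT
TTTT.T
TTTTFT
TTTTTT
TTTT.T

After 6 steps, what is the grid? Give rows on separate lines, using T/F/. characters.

Step 1: 5 trees catch fire, 2 burn out
  TF..TT
  TTFTTT
  TTTT.T
  TTTF.F
  TTTTFT
  TTTT.T
Step 2: 9 trees catch fire, 5 burn out
  F...TT
  TF.FTT
  TTFF.F
  TTF...
  TTTF.F
  TTTT.T
Step 3: 8 trees catch fire, 9 burn out
  ....TT
  F...FF
  TF....
  TF....
  TTF...
  TTTF.F
Step 4: 6 trees catch fire, 8 burn out
  ....FF
  ......
  F.....
  F.....
  TF....
  TTF...
Step 5: 2 trees catch fire, 6 burn out
  ......
  ......
  ......
  ......
  F.....
  TF....
Step 6: 1 trees catch fire, 2 burn out
  ......
  ......
  ......
  ......
  ......
  F.....

......
......
......
......
......
F.....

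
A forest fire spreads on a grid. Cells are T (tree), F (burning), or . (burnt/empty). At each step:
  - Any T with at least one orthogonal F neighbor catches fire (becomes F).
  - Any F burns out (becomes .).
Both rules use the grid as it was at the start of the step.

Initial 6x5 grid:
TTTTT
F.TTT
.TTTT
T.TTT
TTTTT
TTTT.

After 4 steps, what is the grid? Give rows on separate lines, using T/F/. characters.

Step 1: 1 trees catch fire, 1 burn out
  FTTTT
  ..TTT
  .TTTT
  T.TTT
  TTTTT
  TTTT.
Step 2: 1 trees catch fire, 1 burn out
  .FTTT
  ..TTT
  .TTTT
  T.TTT
  TTTTT
  TTTT.
Step 3: 1 trees catch fire, 1 burn out
  ..FTT
  ..TTT
  .TTTT
  T.TTT
  TTTTT
  TTTT.
Step 4: 2 trees catch fire, 1 burn out
  ...FT
  ..FTT
  .TTTT
  T.TTT
  TTTTT
  TTTT.

...FT
..FTT
.TTTT
T.TTT
TTTTT
TTTT.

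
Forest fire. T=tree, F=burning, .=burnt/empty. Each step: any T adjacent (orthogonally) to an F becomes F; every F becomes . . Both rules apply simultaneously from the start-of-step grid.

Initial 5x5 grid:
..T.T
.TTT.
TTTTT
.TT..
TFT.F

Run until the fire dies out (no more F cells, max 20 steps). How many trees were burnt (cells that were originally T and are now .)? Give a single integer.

Answer: 13

Derivation:
Step 1: +3 fires, +2 burnt (F count now 3)
Step 2: +2 fires, +3 burnt (F count now 2)
Step 3: +3 fires, +2 burnt (F count now 3)
Step 4: +2 fires, +3 burnt (F count now 2)
Step 5: +3 fires, +2 burnt (F count now 3)
Step 6: +0 fires, +3 burnt (F count now 0)
Fire out after step 6
Initially T: 14, now '.': 24
Total burnt (originally-T cells now '.'): 13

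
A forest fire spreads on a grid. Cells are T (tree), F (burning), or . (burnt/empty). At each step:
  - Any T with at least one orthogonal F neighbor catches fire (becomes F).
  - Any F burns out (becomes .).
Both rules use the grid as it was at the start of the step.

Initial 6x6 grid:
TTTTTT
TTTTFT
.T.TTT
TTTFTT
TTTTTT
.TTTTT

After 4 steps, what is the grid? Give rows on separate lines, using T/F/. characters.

Step 1: 8 trees catch fire, 2 burn out
  TTTTFT
  TTTF.F
  .T.FFT
  TTF.FT
  TTTFTT
  .TTTTT
Step 2: 9 trees catch fire, 8 burn out
  TTTF.F
  TTF...
  .T...F
  TF...F
  TTF.FT
  .TTFTT
Step 3: 8 trees catch fire, 9 burn out
  TTF...
  TF....
  .F....
  F.....
  TF...F
  .TF.FT
Step 4: 5 trees catch fire, 8 burn out
  TF....
  F.....
  ......
  ......
  F.....
  .F...F

TF....
F.....
......
......
F.....
.F...F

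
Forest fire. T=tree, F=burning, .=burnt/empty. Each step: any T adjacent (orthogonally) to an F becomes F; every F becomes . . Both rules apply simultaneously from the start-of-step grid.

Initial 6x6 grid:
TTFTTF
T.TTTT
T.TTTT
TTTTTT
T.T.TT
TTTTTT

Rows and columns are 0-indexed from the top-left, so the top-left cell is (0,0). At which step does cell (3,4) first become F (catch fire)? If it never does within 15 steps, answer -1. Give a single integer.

Step 1: cell (3,4)='T' (+5 fires, +2 burnt)
Step 2: cell (3,4)='T' (+5 fires, +5 burnt)
Step 3: cell (3,4)='T' (+5 fires, +5 burnt)
Step 4: cell (3,4)='F' (+6 fires, +5 burnt)
  -> target ignites at step 4
Step 5: cell (3,4)='.' (+4 fires, +6 burnt)
Step 6: cell (3,4)='.' (+4 fires, +4 burnt)
Step 7: cell (3,4)='.' (+1 fires, +4 burnt)
Step 8: cell (3,4)='.' (+0 fires, +1 burnt)
  fire out at step 8

4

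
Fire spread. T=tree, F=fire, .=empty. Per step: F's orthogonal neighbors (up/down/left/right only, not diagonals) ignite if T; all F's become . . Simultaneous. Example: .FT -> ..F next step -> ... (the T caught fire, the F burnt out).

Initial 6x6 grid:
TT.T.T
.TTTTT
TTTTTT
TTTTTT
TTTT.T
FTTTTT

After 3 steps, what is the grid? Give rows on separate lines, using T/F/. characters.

Step 1: 2 trees catch fire, 1 burn out
  TT.T.T
  .TTTTT
  TTTTTT
  TTTTTT
  FTTT.T
  .FTTTT
Step 2: 3 trees catch fire, 2 burn out
  TT.T.T
  .TTTTT
  TTTTTT
  FTTTTT
  .FTT.T
  ..FTTT
Step 3: 4 trees catch fire, 3 burn out
  TT.T.T
  .TTTTT
  FTTTTT
  .FTTTT
  ..FT.T
  ...FTT

TT.T.T
.TTTTT
FTTTTT
.FTTTT
..FT.T
...FTT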